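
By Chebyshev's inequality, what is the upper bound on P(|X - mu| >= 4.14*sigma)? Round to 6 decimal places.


P <= 1/k^2
k^2 = 4.14^2 = 17.1396
1/k^2 = 1 / 17.1396 ≈ 0.05834442

0.058344


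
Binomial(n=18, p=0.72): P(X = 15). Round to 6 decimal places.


P = C(n,k) * p^k * (1-p)^(n-k)
C(18,15) = 816
p^k = 0.72^15 ≈ 0.007244150
(1-p)^(n-k) = 0.28^3 = 0.021952
P = 816 * 0.007244150 * 0.021952 ≈ 0.129763

0.129763


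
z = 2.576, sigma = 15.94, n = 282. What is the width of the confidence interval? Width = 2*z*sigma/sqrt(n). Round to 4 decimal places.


width = 2*z*sigma/sqrt(n)
2*z*sigma = 2 * 2.576 * 15.94 = 82.12288
sqrt(282) ≈ 16.792856
width = 82.12288 / 16.792856 ≈ 4.890346

4.8903


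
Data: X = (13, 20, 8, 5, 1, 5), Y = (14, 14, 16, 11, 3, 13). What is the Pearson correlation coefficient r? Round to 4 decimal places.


r = sum((xi-xbar)(yi-ybar)) / sqrt(sum((xi-xbar)^2) * sum((yi-ybar)^2))
n = 6, xbar = 52/6 = 26/3 ≈ 8.666667, ybar = 71/6 ≈ 11.833333
Sxy = sum((xi-xbar)(yi-ybar)) = 293/3 ≈ 97.666667
Sxx = sum((xi-xbar)^2) = 700/3 ≈ 233.333333
Syy = sum((yi-ybar)^2) = 641/6 ≈ 106.833333
sqrt(Sxx*Syy) ≈ 157.885331
r = Sxy / sqrt(Sxx*Syy) = 97.666667 / 157.885331 ≈ 0.618592

0.6186


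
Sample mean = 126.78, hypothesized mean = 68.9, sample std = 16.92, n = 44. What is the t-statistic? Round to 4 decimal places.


t = (xbar - mu0) / (s/sqrt(n))
xbar - mu0 = 126.78 - 68.9 = 57.88
sqrt(44) ≈ 6.63324958
s/sqrt(n) = 16.92 / 6.63324958 ≈ 2.55078598
t = 57.88 / 2.55078598 ≈ 22.691045

22.6910


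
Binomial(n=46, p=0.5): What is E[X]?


E[X] = n*p = 46 * 0.5 = 23

23


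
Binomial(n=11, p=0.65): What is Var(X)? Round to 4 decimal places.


Var = n*p*(1-p) = 11 * 0.65 * 0.35 = 2.5025

2.5025


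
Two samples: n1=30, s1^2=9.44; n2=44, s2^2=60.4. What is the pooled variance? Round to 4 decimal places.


sp^2 = ((n1-1)*s1^2 + (n2-1)*s2^2)/(n1+n2-2)
(n1-1)*s1^2 = 29 * 9.44 = 273.76
(n2-1)*s2^2 = 43 * 60.4 = 2597.2
numerator = 273.76 + 2597.2 = 2870.96
n1+n2-2 = 72
sp^2 = 2870.96 / 72 = 35887/900 ≈ 39.874444

39.8744


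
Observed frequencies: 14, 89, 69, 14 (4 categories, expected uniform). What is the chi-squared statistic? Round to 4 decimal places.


chi2 = sum((O-E)^2/E), E = total/4
total = 186, E = 186/4 = 46.5
(14 - 46.5)^2 / 46.5 = 1056.25 / 46.5 = 4225/186 ≈ 22.715054
(89 - 46.5)^2 / 46.5 = 1806.25 / 46.5 = 7225/186 ≈ 38.844086
(69 - 46.5)^2 / 46.5 = 506.25 / 46.5 = 675/62 ≈ 10.887097
(14 - 46.5)^2 / 46.5 = 1056.25 / 46.5 = 4225/186 ≈ 22.715054
chi2 = 2950/31 ≈ 95.161290

95.1613


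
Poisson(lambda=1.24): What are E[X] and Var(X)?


E[X] = Var(X) = lambda = 1.24

1.24, 1.24


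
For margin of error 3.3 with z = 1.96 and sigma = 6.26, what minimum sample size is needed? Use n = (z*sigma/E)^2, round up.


z*sigma/E = 1.96 * 6.26 / 3.3 = 15337/4125 ≈ 3.718061
(z*sigma/E)^2 ≈ 13.823975
round up: n = 14

14


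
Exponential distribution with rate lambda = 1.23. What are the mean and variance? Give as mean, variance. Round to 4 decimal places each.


mean = 1/lam, var = 1/lam^2
mean = 1 / 1.23 = 100/123 ≈ 0.813008
lam^2 = 1.23^2 = 1.5129
var = 1 / 1.5129 ≈ 0.660982

0.8130, 0.6610


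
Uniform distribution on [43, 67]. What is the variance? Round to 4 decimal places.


Var = (b-a)^2 / 12
(b-a)^2 = (67 - 43)^2 = 576
Var = 576/12 = 48

48.0000


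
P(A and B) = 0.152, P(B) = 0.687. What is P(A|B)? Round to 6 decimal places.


P(A|B) = P(A and B) / P(B) = 0.152 / 0.687 = 152/687 ≈ 0.22125182

0.221252


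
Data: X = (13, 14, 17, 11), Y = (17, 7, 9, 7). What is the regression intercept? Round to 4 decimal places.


a = ybar - b*xbar, where b = sum((xi-xbar)(yi-ybar)) / sum((xi-xbar)^2)
n = 4, xbar = 55/4 = 13.75, ybar = 40/4 = 10
Sxy = sum((xi-xbar)(yi-ybar)) = -1
Sxx = sum((xi-xbar)^2) = 18.75
b = Sxy / Sxx = -4/75 ≈ -0.053333
a = 10 - (-0.053333) * 13.75 = 161/15 ≈ 10.733333

10.7333


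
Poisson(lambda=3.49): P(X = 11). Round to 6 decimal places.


P = e^(-lam) * lam^k / k!
e^(-3.49) ≈ 0.03050087
lam^k = 3.49^11 ≈ 935577.344407
k! = 11! = 39916800
P = 0.03050087 * 935577.344407 / 39916800 ≈ 0.000715

0.000715


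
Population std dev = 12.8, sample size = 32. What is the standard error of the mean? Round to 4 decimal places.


SE = sigma / sqrt(n)
sqrt(32) ≈ 5.656854
SE = 12.8 / 5.656854 ≈ 2.262742

2.2627


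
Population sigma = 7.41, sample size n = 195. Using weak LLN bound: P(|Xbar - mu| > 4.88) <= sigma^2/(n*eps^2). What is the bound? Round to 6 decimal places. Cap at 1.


bound = min(1, sigma^2/(n*eps^2))
sigma^2 = 7.41^2 = 54.9081
n*eps^2 = 195 * 4.88^2 = 195 * 23.8144 = 4643.808
sigma^2/(n*eps^2) = 54.9081 / 4643.808 ≈ 0.01182394

0.011824


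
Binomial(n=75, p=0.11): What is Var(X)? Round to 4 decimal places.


Var = n*p*(1-p) = 75 * 0.11 * 0.89 = 7.3425

7.3425


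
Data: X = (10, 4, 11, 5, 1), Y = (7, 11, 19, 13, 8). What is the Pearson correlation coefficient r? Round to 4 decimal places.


r = sum((xi-xbar)(yi-ybar)) / sqrt(sum((xi-xbar)^2) * sum((yi-ybar)^2))
n = 5, xbar = 31/5 = 6.2, ybar = 58/5 = 11.6
Sxy = sum((xi-xbar)(yi-ybar)) = 36.4
Sxx = sum((xi-xbar)^2) = 70.8
Syy = sum((yi-ybar)^2) = 91.2
sqrt(Sxx*Syy) ≈ 80.355211
r = Sxy / sqrt(Sxx*Syy) = 36.4 / 80.355211 ≈ 0.452989

0.4530


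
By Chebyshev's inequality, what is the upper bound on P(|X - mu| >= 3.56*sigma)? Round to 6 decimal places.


P <= 1/k^2
k^2 = 3.56^2 = 12.6736
1/k^2 = 1 / 12.6736 = 625/7921 ≈ 0.07890418

0.078904


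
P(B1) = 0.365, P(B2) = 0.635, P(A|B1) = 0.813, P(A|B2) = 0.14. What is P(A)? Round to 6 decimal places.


P(A) = P(A|B1)*P(B1) + P(A|B2)*P(B2)
P(A|B1)*P(B1) = 0.813 * 0.365 = 0.296745
P(A|B2)*P(B2) = 0.14 * 0.635 = 0.0889
P(A) = 0.296745 + 0.0889 = 0.385645

0.385645


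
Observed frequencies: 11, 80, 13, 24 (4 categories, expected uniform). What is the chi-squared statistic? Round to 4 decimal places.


chi2 = sum((O-E)^2/E), E = total/4
total = 128, E = 128/4 = 32
(11 - 32)^2 / 32 = 441 / 32 = 13.78125
(80 - 32)^2 / 32 = 2304 / 32 = 72
(13 - 32)^2 / 32 = 361 / 32 = 11.28125
(24 - 32)^2 / 32 = 64 / 32 = 2
chi2 = 99.0625

99.0625


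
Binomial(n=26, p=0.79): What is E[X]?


E[X] = n*p = 26 * 0.79 = 20.54

20.54


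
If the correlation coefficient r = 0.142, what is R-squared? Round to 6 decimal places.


R^2 = r^2 = (0.142)^2 = 0.020164

0.020164


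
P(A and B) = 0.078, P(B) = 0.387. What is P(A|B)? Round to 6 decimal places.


P(A|B) = P(A and B) / P(B) = 0.078 / 0.387 = 26/129 ≈ 0.20155039

0.201550


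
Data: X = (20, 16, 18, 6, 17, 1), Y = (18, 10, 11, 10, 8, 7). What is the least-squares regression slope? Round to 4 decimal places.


b = sum((xi-xbar)(yi-ybar)) / sum((xi-xbar)^2)
n = 6, xbar = 78/6 = 13, ybar = 64/6 = 32/3 ≈ 10.666667
Sxy = sum((xi-xbar)(yi-ybar)) = 89
Sxx = sum((xi-xbar)^2) = 292
b = Sxy / Sxx = 89/292 ≈ 0.304795

0.3048


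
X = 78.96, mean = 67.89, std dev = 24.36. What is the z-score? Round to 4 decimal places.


z = (X - mu) / sigma
X - mu = 78.96 - 67.89 = 11.07
z = 11.07 / 24.36 = 369/812 ≈ 0.454433

0.4544


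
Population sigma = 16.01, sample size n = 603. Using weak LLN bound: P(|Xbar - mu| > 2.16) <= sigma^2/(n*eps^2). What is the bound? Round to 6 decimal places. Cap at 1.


bound = min(1, sigma^2/(n*eps^2))
sigma^2 = 16.01^2 = 256.3201
n*eps^2 = 603 * 2.16^2 = 603 * 4.6656 = 2813.3568
sigma^2/(n*eps^2) = 256.3201 / 2813.3568 ≈ 0.09110828

0.091108


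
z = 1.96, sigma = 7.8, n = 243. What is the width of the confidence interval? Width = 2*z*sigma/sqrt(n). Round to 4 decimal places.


width = 2*z*sigma/sqrt(n)
2*z*sigma = 2 * 1.96 * 7.8 = 30.576
sqrt(243) ≈ 15.588457
width = 30.576 / 15.588457 ≈ 1.961451

1.9615


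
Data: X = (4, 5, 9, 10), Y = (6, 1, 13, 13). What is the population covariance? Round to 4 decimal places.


Cov = (1/n)*sum((xi-xbar)(yi-ybar))
n = 4, xbar = 28/4 = 7, ybar = 33/4 = 8.25
sum((xi-xbar)(yi-ybar)) = 45
Cov = 45 / 4 = 11.25

11.2500


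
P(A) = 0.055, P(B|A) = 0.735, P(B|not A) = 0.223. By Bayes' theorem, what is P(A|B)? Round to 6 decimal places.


P(A|B) = P(B|A)*P(A) / P(B), P(B) = P(B|A)*P(A) + P(B|not A)*P(not A)
P(B|A)*P(A) = 0.735 * 0.055 = 0.040425
P(B|not A)*P(not A) = 0.223 * 0.945 = 0.210735
P(B) = 0.040425 + 0.210735 = 0.25116
P(A|B) = 0.040425 / 0.25116 = 385/2392 ≈ 0.16095318

0.160953


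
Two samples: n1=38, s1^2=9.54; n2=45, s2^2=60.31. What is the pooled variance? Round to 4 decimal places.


sp^2 = ((n1-1)*s1^2 + (n2-1)*s2^2)/(n1+n2-2)
(n1-1)*s1^2 = 37 * 9.54 = 352.98
(n2-1)*s2^2 = 44 * 60.31 = 2653.64
numerator = 352.98 + 2653.64 = 3006.62
n1+n2-2 = 81
sp^2 = 3006.62 / 81 = 150331/4050 ≈ 37.118765

37.1188


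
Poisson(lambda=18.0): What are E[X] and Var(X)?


E[X] = Var(X) = lambda = 18.0

18.0, 18.0


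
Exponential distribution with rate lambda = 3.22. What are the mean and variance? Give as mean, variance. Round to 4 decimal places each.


mean = 1/lam, var = 1/lam^2
mean = 1 / 3.22 = 50/161 ≈ 0.310559
lam^2 = 3.22^2 = 10.3684
var = 1 / 10.3684 ≈ 0.096447

0.3106, 0.0964


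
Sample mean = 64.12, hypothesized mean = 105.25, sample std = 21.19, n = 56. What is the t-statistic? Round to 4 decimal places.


t = (xbar - mu0) / (s/sqrt(n))
xbar - mu0 = 64.12 - 105.25 = -41.13
sqrt(56) ≈ 7.48331477
s/sqrt(n) = 21.19 / 7.48331477 ≈ 2.83163286
t = -41.13 / 2.83163286 ≈ -14.525188

-14.5252


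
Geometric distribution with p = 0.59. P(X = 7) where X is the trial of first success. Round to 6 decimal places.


P = (1-p)^(k-1) * p
(1-p)^(k-1) = 0.41^6 ≈ 0.004750104
P = 0.004750104 * 0.59 ≈ 0.002802562

0.002803


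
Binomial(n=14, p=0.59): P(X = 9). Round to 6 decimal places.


P = C(n,k) * p^k * (1-p)^(n-k)
C(14,9) = 2002
p^k = 0.59^9 ≈ 0.008662996
(1-p)^(n-k) = 0.41^5 ≈ 0.01158562
P = 2002 * 0.008662996 * 0.01158562 ≈ 0.200933

0.200933


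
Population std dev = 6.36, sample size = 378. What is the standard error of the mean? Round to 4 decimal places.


SE = sigma / sqrt(n)
sqrt(378) ≈ 19.442222
SE = 6.36 / 19.442222 ≈ 0.327123

0.3271


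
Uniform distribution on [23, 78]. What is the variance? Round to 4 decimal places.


Var = (b-a)^2 / 12
(b-a)^2 = (78 - 23)^2 = 3025
Var = 3025/12 ≈ 252.083333

252.0833


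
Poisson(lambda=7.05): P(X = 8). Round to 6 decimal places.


P = e^(-lam) * lam^k / k!
e^(-7.05) ≈ 0.0008674090
lam^k = 7.05^8 ≈ 6102572.335461
k! = 8! = 40320
P = 0.0008674090 * 6102572.335461 / 40320 ≈ 0.131285

0.131285


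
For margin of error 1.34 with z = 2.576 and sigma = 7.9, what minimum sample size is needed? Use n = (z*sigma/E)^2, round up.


z*sigma/E = 2.576 * 7.9 / 1.34 = 25438/1675 ≈ 15.186866
(z*sigma/E)^2 ≈ 230.640889
round up: n = 231

231


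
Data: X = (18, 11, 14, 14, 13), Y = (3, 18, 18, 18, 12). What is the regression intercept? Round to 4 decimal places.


a = ybar - b*xbar, where b = sum((xi-xbar)(yi-ybar)) / sum((xi-xbar)^2)
n = 5, xbar = 70/5 = 14, ybar = 69/5 = 13.8
Sxy = sum((xi-xbar)(yi-ybar)) = -54
Sxx = sum((xi-xbar)^2) = 26
b = Sxy / Sxx = -27/13 ≈ -2.076923
a = 13.8 - (-2.076923) * 14 = 2787/65 ≈ 42.876923

42.8769


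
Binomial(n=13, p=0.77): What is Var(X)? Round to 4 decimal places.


Var = n*p*(1-p) = 13 * 0.77 * 0.23 = 2.3023

2.3023


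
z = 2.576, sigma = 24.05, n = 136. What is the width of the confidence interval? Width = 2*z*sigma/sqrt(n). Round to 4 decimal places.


width = 2*z*sigma/sqrt(n)
2*z*sigma = 2 * 2.576 * 24.05 = 123.9056
sqrt(136) ≈ 11.661904
width = 123.9056 / 11.661904 ≈ 10.624818

10.6248


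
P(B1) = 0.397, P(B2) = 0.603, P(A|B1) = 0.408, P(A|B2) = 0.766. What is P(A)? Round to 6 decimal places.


P(A) = P(A|B1)*P(B1) + P(A|B2)*P(B2)
P(A|B1)*P(B1) = 0.408 * 0.397 = 0.161976
P(A|B2)*P(B2) = 0.766 * 0.603 = 0.461898
P(A) = 0.161976 + 0.461898 = 0.623874

0.623874


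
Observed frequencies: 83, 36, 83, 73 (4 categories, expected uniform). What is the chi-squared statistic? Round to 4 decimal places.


chi2 = sum((O-E)^2/E), E = total/4
total = 275, E = 275/4 = 68.75
(83 - 68.75)^2 / 68.75 = 203.0625 / 68.75 = 3249/1100 ≈ 2.953636
(36 - 68.75)^2 / 68.75 = 1072.5625 / 68.75 = 17161/1100 ≈ 15.600909
(83 - 68.75)^2 / 68.75 = 203.0625 / 68.75 = 3249/1100 ≈ 2.953636
(73 - 68.75)^2 / 68.75 = 18.0625 / 68.75 = 289/1100 ≈ 0.262727
chi2 = 5987/275 ≈ 21.770909

21.7709


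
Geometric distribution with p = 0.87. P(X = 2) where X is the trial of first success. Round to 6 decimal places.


P = (1-p)^(k-1) * p
(1-p)^(k-1) = 0.13^1 = 0.13
P = 0.13 * 0.87 = 0.1131

0.113100


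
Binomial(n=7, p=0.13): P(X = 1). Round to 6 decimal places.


P = C(n,k) * p^k * (1-p)^(n-k)
C(7,1) = 7
p^k = 0.13^1 = 0.13
(1-p)^(n-k) = 0.87^6 ≈ 0.4336262
P = 7 * 0.13 * 0.4336262 ≈ 0.394600

0.394600


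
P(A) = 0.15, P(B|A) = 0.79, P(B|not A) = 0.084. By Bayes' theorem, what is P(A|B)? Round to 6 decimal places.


P(A|B) = P(B|A)*P(A) / P(B), P(B) = P(B|A)*P(A) + P(B|not A)*P(not A)
P(B|A)*P(A) = 0.79 * 0.15 = 0.1185
P(B|not A)*P(not A) = 0.084 * 0.85 = 0.0714
P(B) = 0.1185 + 0.0714 = 0.1899
P(A|B) = 0.1185 / 0.1899 = 395/633 ≈ 0.62401264

0.624013


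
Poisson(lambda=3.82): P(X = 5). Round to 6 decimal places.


P = e^(-lam) * lam^k / k!
e^(-3.82) ≈ 0.02192780
lam^k = 3.82^5 ≈ 813.423686
k! = 5! = 120
P = 0.02192780 * 813.423686 / 120 ≈ 0.148638

0.148638


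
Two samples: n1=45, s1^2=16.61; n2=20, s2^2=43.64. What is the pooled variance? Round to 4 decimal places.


sp^2 = ((n1-1)*s1^2 + (n2-1)*s2^2)/(n1+n2-2)
(n1-1)*s1^2 = 44 * 16.61 = 730.84
(n2-1)*s2^2 = 19 * 43.64 = 829.16
numerator = 730.84 + 829.16 = 1560
n1+n2-2 = 63
sp^2 = 1560 / 63 = 520/21 ≈ 24.761905

24.7619


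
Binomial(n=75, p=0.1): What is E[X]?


E[X] = n*p = 75 * 0.1 = 7.5

7.5


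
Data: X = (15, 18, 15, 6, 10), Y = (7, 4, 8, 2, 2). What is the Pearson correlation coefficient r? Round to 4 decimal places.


r = sum((xi-xbar)(yi-ybar)) / sqrt(sum((xi-xbar)^2) * sum((yi-ybar)^2))
n = 5, xbar = 64/5 = 12.8, ybar = 23/5 = 4.6
Sxy = sum((xi-xbar)(yi-ybar)) = 34.6
Sxx = sum((xi-xbar)^2) = 90.8
Syy = sum((yi-ybar)^2) = 31.2
sqrt(Sxx*Syy) ≈ 53.225558
r = Sxy / sqrt(Sxx*Syy) = 34.6 / 53.225558 ≈ 0.650064

0.6501


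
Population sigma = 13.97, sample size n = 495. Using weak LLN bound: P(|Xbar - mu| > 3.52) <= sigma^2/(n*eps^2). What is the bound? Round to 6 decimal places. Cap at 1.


bound = min(1, sigma^2/(n*eps^2))
sigma^2 = 13.97^2 = 195.1609
n*eps^2 = 495 * 3.52^2 = 495 * 12.3904 = 6133.248
sigma^2/(n*eps^2) = 195.1609 / 6133.248 ≈ 0.03182015

0.031820


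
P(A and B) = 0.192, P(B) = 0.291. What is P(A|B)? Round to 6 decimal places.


P(A|B) = P(A and B) / P(B) = 0.192 / 0.291 = 64/97 ≈ 0.65979381

0.659794


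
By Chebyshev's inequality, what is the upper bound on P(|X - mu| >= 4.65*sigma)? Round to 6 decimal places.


P <= 1/k^2
k^2 = 4.65^2 = 21.6225
1/k^2 = 1 / 21.6225 = 400/8649 ≈ 0.04624812

0.046248


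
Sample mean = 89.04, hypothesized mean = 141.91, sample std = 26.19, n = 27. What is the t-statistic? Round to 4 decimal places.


t = (xbar - mu0) / (s/sqrt(n))
xbar - mu0 = 89.04 - 141.91 = -52.87
sqrt(27) ≈ 5.19615242
s/sqrt(n) = 26.19 / 5.19615242 ≈ 5.04026785
t = -52.87 / 5.04026785 ≈ -10.489522

-10.4895


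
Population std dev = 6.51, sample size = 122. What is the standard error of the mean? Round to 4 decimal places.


SE = sigma / sqrt(n)
sqrt(122) ≈ 11.045361
SE = 6.51 / 11.045361 ≈ 0.589388

0.5894


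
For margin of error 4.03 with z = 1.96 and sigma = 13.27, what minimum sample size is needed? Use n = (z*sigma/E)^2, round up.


z*sigma/E = 1.96 * 13.27 / 4.03 ≈ 6.453896
(z*sigma/E)^2 ≈ 41.652771
round up: n = 42

42


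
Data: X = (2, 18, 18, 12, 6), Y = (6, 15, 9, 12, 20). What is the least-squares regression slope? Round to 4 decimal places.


b = sum((xi-xbar)(yi-ybar)) / sum((xi-xbar)^2)
n = 5, xbar = 56/5 = 11.2, ybar = 62/5 = 12.4
Sxy = sum((xi-xbar)(yi-ybar)) = 13.6
Sxx = sum((xi-xbar)^2) = 204.8
b = Sxy / Sxx = 17/256 ≈ 0.066406

0.0664


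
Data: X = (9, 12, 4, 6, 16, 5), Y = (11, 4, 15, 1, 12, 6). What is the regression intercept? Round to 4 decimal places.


a = ybar - b*xbar, where b = sum((xi-xbar)(yi-ybar)) / sum((xi-xbar)^2)
n = 6, xbar = 52/6 = 26/3 ≈ 8.666667, ybar = 49/6 ≈ 8.166667
Sxy = sum((xi-xbar)(yi-ybar)) = 31/3 ≈ 10.333333
Sxx = sum((xi-xbar)^2) = 322/3 ≈ 107.333333
b = Sxy / Sxx = 31/322 ≈ 0.096273
a = 8.166667 - 0.096273 * 8.666667 = 2361/322 ≈ 7.332298

7.3323


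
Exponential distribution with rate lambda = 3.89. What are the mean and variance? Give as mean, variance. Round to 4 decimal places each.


mean = 1/lam, var = 1/lam^2
mean = 1 / 3.89 = 100/389 ≈ 0.257069
lam^2 = 3.89^2 = 15.1321
var = 1 / 15.1321 ≈ 0.066085

0.2571, 0.0661


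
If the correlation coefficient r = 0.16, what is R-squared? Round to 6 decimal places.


R^2 = r^2 = (0.16)^2 = 0.0256

0.025600


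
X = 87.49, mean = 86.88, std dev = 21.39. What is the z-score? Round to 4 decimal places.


z = (X - mu) / sigma
X - mu = 87.49 - 86.88 = 0.61
z = 0.61 / 21.39 = 61/2139 ≈ 0.028518

0.0285


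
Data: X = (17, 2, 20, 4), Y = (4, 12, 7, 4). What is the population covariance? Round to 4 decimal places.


Cov = (1/n)*sum((xi-xbar)(yi-ybar))
n = 4, xbar = 43/4 = 10.75, ybar = 27/4 = 6.75
sum((xi-xbar)(yi-ybar)) = -42.25
Cov = -42.25 / 4 = -10.5625

-10.5625


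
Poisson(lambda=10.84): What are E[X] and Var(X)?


E[X] = Var(X) = lambda = 10.84

10.84, 10.84


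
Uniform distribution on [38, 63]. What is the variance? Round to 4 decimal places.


Var = (b-a)^2 / 12
(b-a)^2 = (63 - 38)^2 = 625
Var = 625/12 ≈ 52.083333

52.0833


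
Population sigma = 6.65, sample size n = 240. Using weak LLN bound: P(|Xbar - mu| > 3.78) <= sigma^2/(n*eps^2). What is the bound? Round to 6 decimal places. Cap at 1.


bound = min(1, sigma^2/(n*eps^2))
sigma^2 = 6.65^2 = 44.2225
n*eps^2 = 240 * 3.78^2 = 240 * 14.2884 = 3429.216
sigma^2/(n*eps^2) = 44.2225 / 3429.216 ≈ 0.01289580

0.012896


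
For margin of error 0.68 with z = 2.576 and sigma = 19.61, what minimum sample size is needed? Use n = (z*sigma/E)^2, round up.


z*sigma/E = 2.576 * 19.61 / 0.68 = 315721/4250 ≈ 74.287294
(z*sigma/E)^2 ≈ 5518.602067
round up: n = 5519

5519


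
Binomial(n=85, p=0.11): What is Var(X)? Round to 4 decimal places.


Var = n*p*(1-p) = 85 * 0.11 * 0.89 = 8.3215

8.3215


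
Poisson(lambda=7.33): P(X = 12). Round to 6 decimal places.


P = e^(-lam) * lam^k / k!
e^(-7.33) ≈ 0.0006555736
lam^k = 7.33^12 ≈ 24057344964.055258
k! = 12! = 479001600
P = 0.0006555736 * 24057344964.055258 / 479001600 ≈ 0.032925

0.032925


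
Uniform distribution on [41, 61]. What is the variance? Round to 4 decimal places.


Var = (b-a)^2 / 12
(b-a)^2 = (61 - 41)^2 = 400
Var = 400/12 ≈ 33.333333

33.3333


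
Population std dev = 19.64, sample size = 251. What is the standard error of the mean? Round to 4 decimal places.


SE = sigma / sqrt(n)
sqrt(251) ≈ 15.842980
SE = 19.64 / 15.842980 ≈ 1.239666

1.2397


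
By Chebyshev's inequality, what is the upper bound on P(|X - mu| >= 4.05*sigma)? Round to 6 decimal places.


P <= 1/k^2
k^2 = 4.05^2 = 16.4025
1/k^2 = 1 / 16.4025 = 400/6561 ≈ 0.06096632

0.060966


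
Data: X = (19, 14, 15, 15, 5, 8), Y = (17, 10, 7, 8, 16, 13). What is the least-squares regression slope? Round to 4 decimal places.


b = sum((xi-xbar)(yi-ybar)) / sum((xi-xbar)^2)
n = 6, xbar = 76/6 = 38/3 ≈ 12.666667, ybar = 71/6 ≈ 11.833333
Sxy = sum((xi-xbar)(yi-ybar)) = -82/3 ≈ -27.333333
Sxx = sum((xi-xbar)^2) = 400/3 ≈ 133.333333
b = Sxy / Sxx = -0.205

-0.2050


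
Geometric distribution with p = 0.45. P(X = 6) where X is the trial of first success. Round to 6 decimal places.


P = (1-p)^(k-1) * p
(1-p)^(k-1) = 0.55^5 ≈ 0.05032844
P = 0.05032844 * 0.45 ≈ 0.02264780

0.022648


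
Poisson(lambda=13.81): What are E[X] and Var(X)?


E[X] = Var(X) = lambda = 13.81

13.81, 13.81


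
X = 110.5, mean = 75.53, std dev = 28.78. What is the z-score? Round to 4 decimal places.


z = (X - mu) / sigma
X - mu = 110.5 - 75.53 = 34.97
z = 34.97 / 28.78 = 3497/2878 ≈ 1.215080

1.2151


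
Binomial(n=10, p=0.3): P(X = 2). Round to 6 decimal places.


P = C(n,k) * p^k * (1-p)^(n-k)
C(10,2) = 45
p^k = 0.3^2 = 0.09
(1-p)^(n-k) = 0.7^8 = 0.05764801
P = 45 * 0.09 * 0.05764801 ≈ 0.233474

0.233474


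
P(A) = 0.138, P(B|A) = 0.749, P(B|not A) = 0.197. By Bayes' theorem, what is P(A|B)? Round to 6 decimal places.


P(A|B) = P(B|A)*P(A) / P(B), P(B) = P(B|A)*P(A) + P(B|not A)*P(not A)
P(B|A)*P(A) = 0.749 * 0.138 = 0.103362
P(B|not A)*P(not A) = 0.197 * 0.862 = 0.169814
P(B) = 0.103362 + 0.169814 = 0.273176
P(A|B) = 0.103362 / 0.273176 ≈ 0.37837145

0.378371


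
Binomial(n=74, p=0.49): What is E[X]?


E[X] = n*p = 74 * 0.49 = 36.26

36.26


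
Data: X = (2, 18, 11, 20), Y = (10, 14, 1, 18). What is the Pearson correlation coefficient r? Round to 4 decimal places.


r = sum((xi-xbar)(yi-ybar)) / sqrt(sum((xi-xbar)^2) * sum((yi-ybar)^2))
n = 4, xbar = 51/4 = 12.75, ybar = 43/4 = 10.75
Sxy = sum((xi-xbar)(yi-ybar)) = 94.75
Sxx = sum((xi-xbar)^2) = 198.75
Syy = sum((yi-ybar)^2) = 158.75
sqrt(Sxx*Syy) ≈ 177.627595
r = Sxy / sqrt(Sxx*Syy) = 94.75 / 177.627595 ≈ 0.533419

0.5334


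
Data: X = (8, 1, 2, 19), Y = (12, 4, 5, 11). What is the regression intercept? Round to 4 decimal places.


a = ybar - b*xbar, where b = sum((xi-xbar)(yi-ybar)) / sum((xi-xbar)^2)
n = 4, xbar = 30/4 = 7.5, ybar = 32/4 = 8
Sxy = sum((xi-xbar)(yi-ybar)) = 79
Sxx = sum((xi-xbar)^2) = 205
b = Sxy / Sxx = 79/205 ≈ 0.385366
a = 8 - 0.385366 * 7.5 = 419/82 ≈ 5.109756

5.1098


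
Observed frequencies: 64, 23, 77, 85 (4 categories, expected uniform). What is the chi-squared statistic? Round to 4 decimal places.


chi2 = sum((O-E)^2/E), E = total/4
total = 249, E = 249/4 = 62.25
(64 - 62.25)^2 / 62.25 = 3.0625 / 62.25 = 49/996 ≈ 0.049197
(23 - 62.25)^2 / 62.25 = 1540.5625 / 62.25 = 24649/996 ≈ 24.747992
(77 - 62.25)^2 / 62.25 = 217.5625 / 62.25 = 3481/996 ≈ 3.494980
(85 - 62.25)^2 / 62.25 = 517.5625 / 62.25 = 8281/996 ≈ 8.314257
chi2 = 9115/249 ≈ 36.606426

36.6064


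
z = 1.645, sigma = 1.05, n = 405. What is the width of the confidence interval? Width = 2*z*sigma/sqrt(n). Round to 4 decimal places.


width = 2*z*sigma/sqrt(n)
2*z*sigma = 2 * 1.645 * 1.05 = 3.4545
sqrt(405) ≈ 20.124612
width = 3.4545 / 20.124612 ≈ 0.171655

0.1717


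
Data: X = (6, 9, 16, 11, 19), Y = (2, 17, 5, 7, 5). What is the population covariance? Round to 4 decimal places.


Cov = (1/n)*sum((xi-xbar)(yi-ybar))
n = 5, xbar = 61/5 = 12.2, ybar = 36/5 = 7.2
sum((xi-xbar)(yi-ybar)) = -22.2
Cov = -22.2 / 5 = -4.44

-4.4400


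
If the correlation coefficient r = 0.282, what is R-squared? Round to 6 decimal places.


R^2 = r^2 = (0.282)^2 = 0.079524

0.079524


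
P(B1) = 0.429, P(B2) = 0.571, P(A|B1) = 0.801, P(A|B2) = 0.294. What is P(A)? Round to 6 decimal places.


P(A) = P(A|B1)*P(B1) + P(A|B2)*P(B2)
P(A|B1)*P(B1) = 0.801 * 0.429 = 0.343629
P(A|B2)*P(B2) = 0.294 * 0.571 = 0.167874
P(A) = 0.343629 + 0.167874 = 0.511503

0.511503


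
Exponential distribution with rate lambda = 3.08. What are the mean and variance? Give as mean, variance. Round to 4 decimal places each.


mean = 1/lam, var = 1/lam^2
mean = 1 / 3.08 = 25/77 ≈ 0.324675
lam^2 = 3.08^2 = 9.4864
var = 1 / 9.4864 = 625/5929 ≈ 0.105414

0.3247, 0.1054


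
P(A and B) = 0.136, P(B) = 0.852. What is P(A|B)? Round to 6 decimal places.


P(A|B) = P(A and B) / P(B) = 0.136 / 0.852 = 34/213 ≈ 0.15962441

0.159624


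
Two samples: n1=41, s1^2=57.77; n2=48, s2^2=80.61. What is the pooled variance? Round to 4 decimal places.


sp^2 = ((n1-1)*s1^2 + (n2-1)*s2^2)/(n1+n2-2)
(n1-1)*s1^2 = 40 * 57.77 = 2310.8
(n2-1)*s2^2 = 47 * 80.61 = 3788.67
numerator = 2310.8 + 3788.67 = 6099.47
n1+n2-2 = 87
sp^2 = 6099.47 / 87 = 609947/8700 ≈ 70.108851

70.1089


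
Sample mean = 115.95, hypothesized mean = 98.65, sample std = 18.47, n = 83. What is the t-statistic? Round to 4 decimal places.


t = (xbar - mu0) / (s/sqrt(n))
xbar - mu0 = 115.95 - 98.65 = 17.3
sqrt(83) ≈ 9.11043358
s/sqrt(n) = 18.47 / 9.11043358 ≈ 2.02734588
t = 17.3 / 2.02734588 ≈ 8.533324

8.5333


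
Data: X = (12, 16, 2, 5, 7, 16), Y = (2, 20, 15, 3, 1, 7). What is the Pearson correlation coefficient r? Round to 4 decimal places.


r = sum((xi-xbar)(yi-ybar)) / sqrt(sum((xi-xbar)^2) * sum((yi-ybar)^2))
n = 6, xbar = 58/6 = 29/3 ≈ 9.666667, ybar = 48/6 = 8
Sxy = sum((xi-xbar)(yi-ybar)) = 44
Sxx = sum((xi-xbar)^2) = 520/3 ≈ 173.333333
Syy = sum((yi-ybar)^2) = 304
sqrt(Sxx*Syy) ≈ 229.550285
r = Sxy / sqrt(Sxx*Syy) = 44 / 229.550285 ≈ 0.191679

0.1917


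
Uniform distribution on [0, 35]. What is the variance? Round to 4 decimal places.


Var = (b-a)^2 / 12
(b-a)^2 = (35 - 0)^2 = 1225
Var = 1225/12 ≈ 102.083333

102.0833


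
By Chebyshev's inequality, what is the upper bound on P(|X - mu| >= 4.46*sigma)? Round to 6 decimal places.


P <= 1/k^2
k^2 = 4.46^2 = 19.8916
1/k^2 = 1 / 19.8916 ≈ 0.05027248

0.050272


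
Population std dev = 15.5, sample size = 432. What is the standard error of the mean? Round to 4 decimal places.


SE = sigma / sqrt(n)
sqrt(432) ≈ 20.784610
SE = 15.5 / 20.784610 ≈ 0.745744

0.7457


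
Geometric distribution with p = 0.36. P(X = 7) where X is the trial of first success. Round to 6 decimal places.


P = (1-p)^(k-1) * p
(1-p)^(k-1) = 0.64^6 ≈ 0.06871948
P = 0.06871948 * 0.36 ≈ 0.02473901

0.024739


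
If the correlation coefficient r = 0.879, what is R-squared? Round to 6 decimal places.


R^2 = r^2 = (0.879)^2 = 0.772641

0.772641


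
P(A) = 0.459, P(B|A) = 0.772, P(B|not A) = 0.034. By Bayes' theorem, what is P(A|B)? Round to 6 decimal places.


P(A|B) = P(B|A)*P(A) / P(B), P(B) = P(B|A)*P(A) + P(B|not A)*P(not A)
P(B|A)*P(A) = 0.772 * 0.459 = 0.354348
P(B|not A)*P(not A) = 0.034 * 0.541 = 0.018394
P(B) = 0.354348 + 0.018394 = 0.372742
P(A|B) = 0.354348 / 0.372742 ≈ 0.95065219

0.950652


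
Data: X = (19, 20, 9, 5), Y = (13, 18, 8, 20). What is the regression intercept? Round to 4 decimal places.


a = ybar - b*xbar, where b = sum((xi-xbar)(yi-ybar)) / sum((xi-xbar)^2)
n = 4, xbar = 53/4 = 13.25, ybar = 59/4 = 14.75
Sxy = sum((xi-xbar)(yi-ybar)) = -2.75
Sxx = sum((xi-xbar)^2) = 164.75
b = Sxy / Sxx = -11/659 ≈ -0.016692
a = 14.75 - (-0.016692) * 13.25 = 9866/659 ≈ 14.971168

14.9712


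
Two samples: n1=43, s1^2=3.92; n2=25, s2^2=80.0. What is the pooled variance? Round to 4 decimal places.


sp^2 = ((n1-1)*s1^2 + (n2-1)*s2^2)/(n1+n2-2)
(n1-1)*s1^2 = 42 * 3.92 = 164.64
(n2-1)*s2^2 = 24 * 80.0 = 1920
numerator = 164.64 + 1920 = 2084.64
n1+n2-2 = 66
sp^2 = 2084.64 / 66 = 8686/275 ≈ 31.585455

31.5855


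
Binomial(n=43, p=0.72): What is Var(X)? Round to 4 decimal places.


Var = n*p*(1-p) = 43 * 0.72 * 0.28 = 8.6688

8.6688


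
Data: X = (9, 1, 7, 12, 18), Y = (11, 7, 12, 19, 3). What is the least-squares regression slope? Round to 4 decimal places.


b = sum((xi-xbar)(yi-ybar)) / sum((xi-xbar)^2)
n = 5, xbar = 47/5 = 9.4, ybar = 52/5 = 10.4
Sxy = sum((xi-xbar)(yi-ybar)) = -16.8
Sxx = sum((xi-xbar)^2) = 157.2
b = Sxy / Sxx = -14/131 ≈ -0.106870

-0.1069


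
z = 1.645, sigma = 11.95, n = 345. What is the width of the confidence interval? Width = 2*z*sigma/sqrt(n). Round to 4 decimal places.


width = 2*z*sigma/sqrt(n)
2*z*sigma = 2 * 1.645 * 11.95 = 39.3155
sqrt(345) ≈ 18.574176
width = 39.3155 / 18.574176 ≈ 2.116675

2.1167


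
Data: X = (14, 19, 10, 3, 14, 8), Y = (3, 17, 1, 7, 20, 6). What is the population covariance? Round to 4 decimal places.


Cov = (1/n)*sum((xi-xbar)(yi-ybar))
n = 6, xbar = 68/6 = 34/3 ≈ 11.333333, ybar = 54/6 = 9
sum((xi-xbar)(yi-ybar)) = 112
Cov = 112 / 6 = 56/3 ≈ 18.666667

18.6667


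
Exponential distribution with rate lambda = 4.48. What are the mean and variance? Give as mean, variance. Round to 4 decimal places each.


mean = 1/lam, var = 1/lam^2
mean = 1 / 4.48 = 25/112 ≈ 0.223214
lam^2 = 4.48^2 = 20.0704
var = 1 / 20.0704 ≈ 0.049825

0.2232, 0.0498


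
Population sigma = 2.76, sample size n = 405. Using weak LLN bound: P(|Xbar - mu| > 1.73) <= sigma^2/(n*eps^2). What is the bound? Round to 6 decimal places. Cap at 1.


bound = min(1, sigma^2/(n*eps^2))
sigma^2 = 2.76^2 = 7.6176
n*eps^2 = 405 * 1.73^2 = 405 * 2.9929 = 1212.1245
sigma^2/(n*eps^2) = 7.6176 / 1212.1245 ≈ 0.00628450

0.006285


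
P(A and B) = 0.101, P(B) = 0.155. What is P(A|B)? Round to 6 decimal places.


P(A|B) = P(A and B) / P(B) = 0.101 / 0.155 = 101/155 ≈ 0.65161290

0.651613


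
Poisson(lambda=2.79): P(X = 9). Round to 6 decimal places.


P = e^(-lam) * lam^k / k!
e^(-2.79) ≈ 0.06142121
lam^k = 2.79^9 ≈ 10243.251346
k! = 9! = 362880
P = 0.06142121 * 10243.251346 / 362880 ≈ 0.001734

0.001734


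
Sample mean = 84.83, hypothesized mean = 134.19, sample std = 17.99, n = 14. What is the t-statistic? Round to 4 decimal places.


t = (xbar - mu0) / (s/sqrt(n))
xbar - mu0 = 84.83 - 134.19 = -49.36
sqrt(14) ≈ 3.74165739
s/sqrt(n) = 17.99 / 3.74165739 ≈ 4.80802974
t = -49.36 / 4.80802974 ≈ -10.266159

-10.2662


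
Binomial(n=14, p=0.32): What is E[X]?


E[X] = n*p = 14 * 0.32 = 4.48

4.48


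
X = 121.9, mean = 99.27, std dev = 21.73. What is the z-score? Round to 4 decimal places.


z = (X - mu) / sigma
X - mu = 121.9 - 99.27 = 22.63
z = 22.63 / 21.73 = 2263/2173 ≈ 1.041417

1.0414


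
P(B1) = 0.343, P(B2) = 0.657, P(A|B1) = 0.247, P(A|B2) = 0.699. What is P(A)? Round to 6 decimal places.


P(A) = P(A|B1)*P(B1) + P(A|B2)*P(B2)
P(A|B1)*P(B1) = 0.247 * 0.343 = 0.084721
P(A|B2)*P(B2) = 0.699 * 0.657 = 0.459243
P(A) = 0.084721 + 0.459243 = 0.543964

0.543964


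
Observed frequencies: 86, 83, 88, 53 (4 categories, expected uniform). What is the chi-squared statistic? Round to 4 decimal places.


chi2 = sum((O-E)^2/E), E = total/4
total = 310, E = 310/4 = 77.5
(86 - 77.5)^2 / 77.5 = 72.25 / 77.5 = 289/310 ≈ 0.932258
(83 - 77.5)^2 / 77.5 = 30.25 / 77.5 = 121/310 ≈ 0.390323
(88 - 77.5)^2 / 77.5 = 110.25 / 77.5 = 441/310 ≈ 1.422581
(53 - 77.5)^2 / 77.5 = 600.25 / 77.5 = 2401/310 ≈ 7.745161
chi2 = 1626/155 ≈ 10.490323

10.4903


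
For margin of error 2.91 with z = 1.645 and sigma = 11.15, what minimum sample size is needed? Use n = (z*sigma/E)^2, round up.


z*sigma/E = 1.645 * 11.15 / 2.91 ≈ 6.303007
(z*sigma/E)^2 ≈ 39.727896
round up: n = 40

40


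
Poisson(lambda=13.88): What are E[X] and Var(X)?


E[X] = Var(X) = lambda = 13.88

13.88, 13.88


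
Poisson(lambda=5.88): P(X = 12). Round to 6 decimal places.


P = e^(-lam) * lam^k / k!
e^(-5.88) ≈ 0.002794785
lam^k = 5.88^12 ≈ 1708157502.989705
k! = 12! = 479001600
P = 0.002794785 * 1708157502.989705 / 479001600 ≈ 0.009966

0.009966


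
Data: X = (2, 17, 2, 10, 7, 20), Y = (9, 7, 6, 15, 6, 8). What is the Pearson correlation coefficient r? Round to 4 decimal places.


r = sum((xi-xbar)(yi-ybar)) / sqrt(sum((xi-xbar)^2) * sum((yi-ybar)^2))
n = 6, xbar = 58/6 = 29/3 ≈ 9.666667, ybar = 51/6 = 8.5
Sxy = sum((xi-xbar)(yi-ybar)) = 8
Sxx = sum((xi-xbar)^2) = 856/3 ≈ 285.333333
Syy = sum((yi-ybar)^2) = 57.5
sqrt(Sxx*Syy) ≈ 128.088511
r = Sxy / sqrt(Sxx*Syy) = 8 / 128.088511 ≈ 0.062457

0.0625


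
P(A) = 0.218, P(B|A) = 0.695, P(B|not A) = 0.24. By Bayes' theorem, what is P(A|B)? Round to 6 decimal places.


P(A|B) = P(B|A)*P(A) / P(B), P(B) = P(B|A)*P(A) + P(B|not A)*P(not A)
P(B|A)*P(A) = 0.695 * 0.218 = 0.15151
P(B|not A)*P(not A) = 0.24 * 0.782 = 0.18768
P(B) = 0.15151 + 0.18768 = 0.33919
P(A|B) = 0.15151 / 0.33919 ≈ 0.44668180

0.446682


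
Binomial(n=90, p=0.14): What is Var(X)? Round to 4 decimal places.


Var = n*p*(1-p) = 90 * 0.14 * 0.86 = 10.836

10.8360


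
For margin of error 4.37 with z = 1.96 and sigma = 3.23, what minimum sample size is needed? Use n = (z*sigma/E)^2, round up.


z*sigma/E = 1.96 * 3.23 / 4.37 = 833/575 ≈ 1.448696
(z*sigma/E)^2 ≈ 2.098719
round up: n = 3

3


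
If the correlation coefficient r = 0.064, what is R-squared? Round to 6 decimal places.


R^2 = r^2 = (0.064)^2 = 0.004096

0.004096


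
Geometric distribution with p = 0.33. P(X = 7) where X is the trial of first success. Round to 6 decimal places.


P = (1-p)^(k-1) * p
(1-p)^(k-1) = 0.67^6 ≈ 0.09045838
P = 0.09045838 * 0.33 ≈ 0.02985127

0.029851


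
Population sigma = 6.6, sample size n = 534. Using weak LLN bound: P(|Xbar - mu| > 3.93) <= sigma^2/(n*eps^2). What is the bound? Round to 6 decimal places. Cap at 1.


bound = min(1, sigma^2/(n*eps^2))
sigma^2 = 6.6^2 = 43.56
n*eps^2 = 534 * 3.93^2 = 534 * 15.4449 = 8247.5766
sigma^2/(n*eps^2) = 43.56 / 8247.5766 ≈ 0.00528155

0.005282


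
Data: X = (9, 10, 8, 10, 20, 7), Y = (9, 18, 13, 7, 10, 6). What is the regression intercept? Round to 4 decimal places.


a = ybar - b*xbar, where b = sum((xi-xbar)(yi-ybar)) / sum((xi-xbar)^2)
n = 6, xbar = 64/6 = 32/3 ≈ 10.666667, ybar = 63/6 = 10.5
Sxy = sum((xi-xbar)(yi-ybar)) = 5
Sxx = sum((xi-xbar)^2) = 334/3 ≈ 111.333333
b = Sxy / Sxx = 15/334 ≈ 0.044910
a = 10.5 - 0.044910 * 10.666667 = 3347/334 ≈ 10.020958

10.0210


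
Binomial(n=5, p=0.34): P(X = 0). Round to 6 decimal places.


P = C(n,k) * p^k * (1-p)^(n-k)
C(5,0) = 1
p^k = 0.34^0 = 1
(1-p)^(n-k) = 0.66^5 ≈ 0.1252333
P = 1 * 1 * 0.1252333 ≈ 0.125233

0.125233


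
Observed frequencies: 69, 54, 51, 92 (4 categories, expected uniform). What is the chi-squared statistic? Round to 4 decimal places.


chi2 = sum((O-E)^2/E), E = total/4
total = 266, E = 266/4 = 66.5
(69 - 66.5)^2 / 66.5 = 6.25 / 66.5 = 25/266 ≈ 0.093985
(54 - 66.5)^2 / 66.5 = 156.25 / 66.5 = 625/266 ≈ 2.349624
(51 - 66.5)^2 / 66.5 = 240.25 / 66.5 = 961/266 ≈ 3.612782
(92 - 66.5)^2 / 66.5 = 650.25 / 66.5 = 2601/266 ≈ 9.778195
chi2 = 2106/133 ≈ 15.834586

15.8346


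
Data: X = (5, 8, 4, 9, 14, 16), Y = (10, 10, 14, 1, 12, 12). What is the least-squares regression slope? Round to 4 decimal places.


b = sum((xi-xbar)(yi-ybar)) / sum((xi-xbar)^2)
n = 6, xbar = 56/6 = 28/3 ≈ 9.333333, ybar = 59/6 ≈ 9.833333
Sxy = sum((xi-xbar)(yi-ybar)) = 13/3 ≈ 4.333333
Sxx = sum((xi-xbar)^2) = 346/3 ≈ 115.333333
b = Sxy / Sxx = 13/346 ≈ 0.037572

0.0376


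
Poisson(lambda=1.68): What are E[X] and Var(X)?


E[X] = Var(X) = lambda = 1.68

1.68, 1.68


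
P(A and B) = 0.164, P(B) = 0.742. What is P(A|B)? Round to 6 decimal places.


P(A|B) = P(A and B) / P(B) = 0.164 / 0.742 = 82/371 ≈ 0.22102426

0.221024


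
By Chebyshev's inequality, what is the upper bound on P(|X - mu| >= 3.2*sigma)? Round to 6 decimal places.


P <= 1/k^2
k^2 = 3.2^2 = 10.24
1/k^2 = 1 / 10.24 = 0.09765625

0.097656


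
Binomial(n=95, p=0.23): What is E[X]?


E[X] = n*p = 95 * 0.23 = 21.85

21.85


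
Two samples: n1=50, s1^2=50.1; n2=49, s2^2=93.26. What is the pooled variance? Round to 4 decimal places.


sp^2 = ((n1-1)*s1^2 + (n2-1)*s2^2)/(n1+n2-2)
(n1-1)*s1^2 = 49 * 50.1 = 2454.9
(n2-1)*s2^2 = 48 * 93.26 = 4476.48
numerator = 2454.9 + 4476.48 = 6931.38
n1+n2-2 = 97
sp^2 = 6931.38 / 97 = 346569/4850 ≈ 71.457526

71.4575


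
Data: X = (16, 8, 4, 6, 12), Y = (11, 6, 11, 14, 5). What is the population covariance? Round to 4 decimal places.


Cov = (1/n)*sum((xi-xbar)(yi-ybar))
n = 5, xbar = 46/5 = 9.2, ybar = 47/5 = 9.4
sum((xi-xbar)(yi-ybar)) = -20.4
Cov = -20.4 / 5 = -4.08

-4.0800


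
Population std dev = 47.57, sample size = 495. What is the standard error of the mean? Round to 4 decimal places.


SE = sigma / sqrt(n)
sqrt(495) ≈ 22.248595
SE = 47.57 / 22.248595 ≈ 2.138112

2.1381


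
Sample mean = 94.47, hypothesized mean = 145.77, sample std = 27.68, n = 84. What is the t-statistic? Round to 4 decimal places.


t = (xbar - mu0) / (s/sqrt(n))
xbar - mu0 = 94.47 - 145.77 = -51.3
sqrt(84) ≈ 9.16515139
s/sqrt(n) = 27.68 / 9.16515139 ≈ 3.02013560
t = -51.3 / 3.02013560 ≈ -16.985992

-16.9860


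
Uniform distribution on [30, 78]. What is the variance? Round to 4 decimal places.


Var = (b-a)^2 / 12
(b-a)^2 = (78 - 30)^2 = 2304
Var = 2304/12 = 192

192.0000


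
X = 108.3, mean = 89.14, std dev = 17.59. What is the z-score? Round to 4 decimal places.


z = (X - mu) / sigma
X - mu = 108.3 - 89.14 = 19.16
z = 19.16 / 17.59 = 1916/1759 ≈ 1.089255

1.0893


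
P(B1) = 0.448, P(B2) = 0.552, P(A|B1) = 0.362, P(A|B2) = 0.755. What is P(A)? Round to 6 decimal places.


P(A) = P(A|B1)*P(B1) + P(A|B2)*P(B2)
P(A|B1)*P(B1) = 0.362 * 0.448 = 0.162176
P(A|B2)*P(B2) = 0.755 * 0.552 = 0.41676
P(A) = 0.162176 + 0.41676 = 0.578936

0.578936


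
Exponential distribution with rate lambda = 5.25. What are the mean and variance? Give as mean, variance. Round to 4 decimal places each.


mean = 1/lam, var = 1/lam^2
mean = 1 / 5.25 = 4/21 ≈ 0.190476
lam^2 = 5.25^2 = 27.5625
var = 1 / 27.5625 = 16/441 ≈ 0.036281

0.1905, 0.0363


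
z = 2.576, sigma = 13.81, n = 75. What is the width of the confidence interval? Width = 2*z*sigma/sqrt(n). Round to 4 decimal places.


width = 2*z*sigma/sqrt(n)
2*z*sigma = 2 * 2.576 * 13.81 = 71.14912
sqrt(75) ≈ 8.660254
width = 71.14912 / 8.660254 ≈ 8.215593

8.2156


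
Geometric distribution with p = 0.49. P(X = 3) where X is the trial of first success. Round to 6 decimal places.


P = (1-p)^(k-1) * p
(1-p)^(k-1) = 0.51^2 = 0.2601
P = 0.2601 * 0.49 = 0.127449

0.127449


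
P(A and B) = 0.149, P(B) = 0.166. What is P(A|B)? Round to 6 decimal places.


P(A|B) = P(A and B) / P(B) = 0.149 / 0.166 = 149/166 ≈ 0.89759036

0.897590


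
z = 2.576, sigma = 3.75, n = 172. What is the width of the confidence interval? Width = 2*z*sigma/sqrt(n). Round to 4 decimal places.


width = 2*z*sigma/sqrt(n)
2*z*sigma = 2 * 2.576 * 3.75 = 19.32
sqrt(172) ≈ 13.114877
width = 19.32 / 13.114877 ≈ 1.473136

1.4731


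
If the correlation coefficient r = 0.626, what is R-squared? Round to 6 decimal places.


R^2 = r^2 = (0.626)^2 = 0.391876

0.391876


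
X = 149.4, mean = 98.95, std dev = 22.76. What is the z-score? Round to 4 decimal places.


z = (X - mu) / sigma
X - mu = 149.4 - 98.95 = 50.45
z = 50.45 / 22.76 = 5045/2276 ≈ 2.216608

2.2166


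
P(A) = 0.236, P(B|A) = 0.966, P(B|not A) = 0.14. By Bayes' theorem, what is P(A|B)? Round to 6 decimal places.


P(A|B) = P(B|A)*P(A) / P(B), P(B) = P(B|A)*P(A) + P(B|not A)*P(not A)
P(B|A)*P(A) = 0.966 * 0.236 = 0.227976
P(B|not A)*P(not A) = 0.14 * 0.764 = 0.10696
P(B) = 0.227976 + 0.10696 = 0.334936
P(A|B) = 0.227976 / 0.334936 = 4071/5981 ≈ 0.68065541

0.680655


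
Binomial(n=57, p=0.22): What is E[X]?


E[X] = n*p = 57 * 0.22 = 12.54

12.54


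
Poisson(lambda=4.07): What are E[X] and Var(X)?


E[X] = Var(X) = lambda = 4.07

4.07, 4.07


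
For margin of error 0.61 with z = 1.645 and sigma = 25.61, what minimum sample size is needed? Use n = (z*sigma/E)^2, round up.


z*sigma/E = 1.645 * 25.61 / 0.61 ≈ 69.063033
(z*sigma/E)^2 ≈ 4769.702498
round up: n = 4770

4770


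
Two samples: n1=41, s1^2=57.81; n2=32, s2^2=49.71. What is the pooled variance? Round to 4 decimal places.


sp^2 = ((n1-1)*s1^2 + (n2-1)*s2^2)/(n1+n2-2)
(n1-1)*s1^2 = 40 * 57.81 = 2312.4
(n2-1)*s2^2 = 31 * 49.71 = 1541.01
numerator = 2312.4 + 1541.01 = 3853.41
n1+n2-2 = 71
sp^2 = 3853.41 / 71 = 385341/7100 ≈ 54.273380

54.2734
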